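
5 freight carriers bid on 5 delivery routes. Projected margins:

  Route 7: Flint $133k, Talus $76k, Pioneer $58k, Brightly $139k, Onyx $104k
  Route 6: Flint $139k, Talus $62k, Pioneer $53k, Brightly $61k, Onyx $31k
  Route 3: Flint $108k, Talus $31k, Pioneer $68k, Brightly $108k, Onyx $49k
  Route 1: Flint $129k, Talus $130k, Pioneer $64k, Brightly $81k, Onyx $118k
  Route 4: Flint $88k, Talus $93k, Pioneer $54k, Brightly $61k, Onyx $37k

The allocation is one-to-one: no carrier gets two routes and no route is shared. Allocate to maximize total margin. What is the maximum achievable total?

Max total: $557k

Treat this as an assignment problem: match each carrier to one route.
Optimal: Flint→Route 6 ($139k), Talus→Route 4 ($93k), Pioneer→Route 3 ($68k), Brightly→Route 7 ($139k), Onyx→Route 1 ($118k) — total 139+93+68+139+118 = $557k.
Row-greedy (each carrier in turn takes its best remaining route) gives $513k, worse by 44.
Next-best assignment: Flint→Route 6, Talus→Route 1, Pioneer→Route 4, Brightly→Route 3, Onyx→Route 7 = $535k.
Checked against all permutations: $557k is optimal.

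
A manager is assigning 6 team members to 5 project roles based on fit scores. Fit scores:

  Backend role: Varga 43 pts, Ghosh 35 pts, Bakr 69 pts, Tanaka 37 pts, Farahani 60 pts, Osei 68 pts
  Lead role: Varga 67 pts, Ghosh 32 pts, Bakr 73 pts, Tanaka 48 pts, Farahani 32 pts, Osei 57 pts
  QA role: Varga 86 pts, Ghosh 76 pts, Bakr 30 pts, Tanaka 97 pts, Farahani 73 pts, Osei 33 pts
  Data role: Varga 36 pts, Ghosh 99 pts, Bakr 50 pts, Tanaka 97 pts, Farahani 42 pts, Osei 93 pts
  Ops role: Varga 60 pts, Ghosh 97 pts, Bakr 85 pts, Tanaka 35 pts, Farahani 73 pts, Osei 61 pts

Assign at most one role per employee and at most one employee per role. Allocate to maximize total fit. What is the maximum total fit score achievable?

Optimal: Bakr→Backend role (69 pts), Varga→Lead role (67 pts), Tanaka→QA role (97 pts), Osei→Data role (93 pts), Ghosh→Ops role (97 pts) — total 69+67+97+93+97 = 423 pts.
Max-entry greedy (repeatedly take the single best remaining cell) gives 416 pts, worse by 7.
No other one-to-one assignment exceeds 423 pts.

Maximum total: 423 pts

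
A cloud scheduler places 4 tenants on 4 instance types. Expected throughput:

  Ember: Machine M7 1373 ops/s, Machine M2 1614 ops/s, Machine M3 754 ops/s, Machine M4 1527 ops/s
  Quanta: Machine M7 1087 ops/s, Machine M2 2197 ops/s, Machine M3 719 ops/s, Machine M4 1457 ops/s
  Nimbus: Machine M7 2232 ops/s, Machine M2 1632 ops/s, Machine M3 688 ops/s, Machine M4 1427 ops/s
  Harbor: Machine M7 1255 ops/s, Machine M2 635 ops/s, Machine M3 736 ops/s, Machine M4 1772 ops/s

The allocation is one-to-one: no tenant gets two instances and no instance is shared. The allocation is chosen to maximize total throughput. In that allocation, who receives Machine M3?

Ember receives Machine M3.

Treat this as an assignment problem: match each tenant to one instance.
Optimal: Ember→Machine M3 (754 ops/s), Quanta→Machine M2 (2197 ops/s), Nimbus→Machine M7 (2232 ops/s), Harbor→Machine M4 (1772 ops/s) — total 754+2197+2232+1772 = 6955 ops/s.
Row-greedy (each tenant in turn takes its best remaining instance) gives 6039 ops/s, worse by 916.
Ember's own top instance is Machine M2 (1614 ops/s), but forcing Ember→Machine M2 and reassigning the rest optimally gives only 6337 ops/s — worse by 618.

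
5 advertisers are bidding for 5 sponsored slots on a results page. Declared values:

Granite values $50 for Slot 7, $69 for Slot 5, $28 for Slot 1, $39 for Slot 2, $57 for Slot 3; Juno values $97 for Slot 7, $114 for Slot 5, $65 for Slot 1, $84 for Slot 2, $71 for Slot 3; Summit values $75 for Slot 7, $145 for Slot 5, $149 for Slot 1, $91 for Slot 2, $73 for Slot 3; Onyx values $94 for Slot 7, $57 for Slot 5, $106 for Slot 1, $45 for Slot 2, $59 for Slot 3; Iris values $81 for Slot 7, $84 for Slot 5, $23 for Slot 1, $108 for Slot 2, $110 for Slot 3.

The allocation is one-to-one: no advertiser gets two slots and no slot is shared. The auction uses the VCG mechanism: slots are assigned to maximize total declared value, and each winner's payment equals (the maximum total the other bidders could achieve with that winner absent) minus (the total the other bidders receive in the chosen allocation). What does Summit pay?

Efficient allocation: Granite→Slot 3 ($57), Juno→Slot 5 ($114), Summit→Slot 1 ($149), Onyx→Slot 7 ($94), Iris→Slot 2 ($108); total welfare W = $522.
Summit receives Slot 1 at value $149, so the others get W − 149 = $373.
Without Summit: best allocation of the remaining 4 bidders over all 5 slots is Granite→Slot 3 ($57), Juno→Slot 5 ($114), Onyx→Slot 1 ($106), Iris→Slot 2 ($108), total $385.
VCG payment = (others' best without Summit) − (others' welfare with Summit) = 385 − 373 = $12.

Summit pays $12.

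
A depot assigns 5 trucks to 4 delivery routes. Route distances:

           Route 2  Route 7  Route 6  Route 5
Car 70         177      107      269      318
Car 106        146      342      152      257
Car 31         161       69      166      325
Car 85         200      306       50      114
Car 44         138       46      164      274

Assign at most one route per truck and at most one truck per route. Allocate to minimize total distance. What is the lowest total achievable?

Min total: 472 km

Optimal: Car 106→Route 2 (146 km), Car 44→Route 7 (46 km), Car 31→Route 6 (166 km), Car 85→Route 5 (114 km) — total 146+46+166+114 = 472 km.
Row-greedy (each truck in turn takes its cheapest remaining route) gives 533 km, worse by 61.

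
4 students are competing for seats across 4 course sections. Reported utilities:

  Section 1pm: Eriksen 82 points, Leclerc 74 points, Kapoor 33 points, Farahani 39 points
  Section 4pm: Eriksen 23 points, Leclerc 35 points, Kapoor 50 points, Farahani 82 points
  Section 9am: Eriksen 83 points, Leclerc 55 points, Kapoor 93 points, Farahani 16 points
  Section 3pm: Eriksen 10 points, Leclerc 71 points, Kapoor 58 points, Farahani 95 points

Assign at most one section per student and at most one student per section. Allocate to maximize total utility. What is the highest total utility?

This is the linear assignment problem.
Optimal: Eriksen→Section 1pm (82 points), Leclerc→Section 3pm (71 points), Kapoor→Section 9am (93 points), Farahani→Section 4pm (82 points) — total 82+71+93+82 = 328 points.
Max-entry greedy (repeatedly take the single best remaining cell) gives 305 points, worse by 23.
Next-best assignment: Eriksen→Section 1pm, Leclerc→Section 4pm, Kapoor→Section 9am, Farahani→Section 3pm = 305 points.

Max total: 328 points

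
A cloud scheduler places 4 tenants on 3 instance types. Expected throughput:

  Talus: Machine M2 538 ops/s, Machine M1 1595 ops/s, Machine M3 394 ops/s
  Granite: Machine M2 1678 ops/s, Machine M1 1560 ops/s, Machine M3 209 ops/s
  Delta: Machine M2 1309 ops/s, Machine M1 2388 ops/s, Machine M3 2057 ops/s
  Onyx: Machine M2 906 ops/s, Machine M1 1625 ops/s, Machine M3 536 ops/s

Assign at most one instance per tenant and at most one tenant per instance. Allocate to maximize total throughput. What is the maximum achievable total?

This is a one-to-one assignment (maximum-weight bipartite matching).
Optimal: Granite→Machine M2 (1678 ops/s), Onyx→Machine M1 (1625 ops/s), Delta→Machine M3 (2057 ops/s) — total 1678+1625+2057 = 5360 ops/s.
Max-entry greedy (repeatedly take the single best remaining cell) gives 4602 ops/s, worse by 758.
Next-best assignment: Granite→Machine M2, Talus→Machine M1, Delta→Machine M3 = 5330 ops/s.
Swapping Onyx↔Granite (Onyx→Machine M2 906 ops/s, Granite→Machine M1 1560 ops/s) loses 837.

Max total: 5360 ops/s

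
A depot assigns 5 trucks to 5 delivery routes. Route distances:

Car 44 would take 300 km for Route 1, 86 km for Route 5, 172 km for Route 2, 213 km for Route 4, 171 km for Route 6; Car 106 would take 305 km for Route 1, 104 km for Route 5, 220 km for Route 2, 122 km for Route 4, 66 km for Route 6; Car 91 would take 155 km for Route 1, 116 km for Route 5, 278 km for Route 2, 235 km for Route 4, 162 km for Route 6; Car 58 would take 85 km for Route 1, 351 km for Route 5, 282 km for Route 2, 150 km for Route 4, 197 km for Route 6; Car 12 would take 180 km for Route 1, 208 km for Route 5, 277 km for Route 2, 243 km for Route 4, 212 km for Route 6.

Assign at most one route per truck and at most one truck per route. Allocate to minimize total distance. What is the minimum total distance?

Optimal: Car 44→Route 2 (172 km), Car 106→Route 6 (66 km), Car 91→Route 5 (116 km), Car 58→Route 1 (85 km), Car 12→Route 4 (243 km) — total 172+66+116+85+243 = 682 km.
Row-greedy (each truck in turn takes its cheapest remaining route) gives 734 km, worse by 52.
Next-best assignment: Car 44→Route 2, Car 106→Route 6, Car 91→Route 5, Car 58→Route 4, Car 12→Route 1 = 684 km.
No other one-to-one assignment undercuts 682 km.

Minimum total: 682 km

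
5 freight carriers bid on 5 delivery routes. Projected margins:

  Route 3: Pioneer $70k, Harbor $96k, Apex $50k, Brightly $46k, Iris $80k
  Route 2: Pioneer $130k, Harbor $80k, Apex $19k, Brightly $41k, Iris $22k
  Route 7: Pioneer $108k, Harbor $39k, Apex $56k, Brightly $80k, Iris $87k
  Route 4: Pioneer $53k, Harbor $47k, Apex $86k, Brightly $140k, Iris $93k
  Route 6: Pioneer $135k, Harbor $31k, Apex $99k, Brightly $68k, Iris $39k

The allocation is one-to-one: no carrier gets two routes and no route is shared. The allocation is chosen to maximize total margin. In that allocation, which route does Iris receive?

Iris receives Route 7.

Optimal: Pioneer→Route 2 ($130k), Harbor→Route 3 ($96k), Apex→Route 6 ($99k), Brightly→Route 4 ($140k), Iris→Route 7 ($87k) — total 130+96+99+140+87 = $552k.
Max-entry greedy (repeatedly take the single best remaining cell) gives $477k, worse by 75.
Next-best assignment: Pioneer→Route 7, Harbor→Route 2, Apex→Route 6, Brightly→Route 4, Iris→Route 3 = $507k.
Swapping Harbor↔Iris (Harbor→Route 7 $39k, Iris→Route 3 $80k) loses 64.
Iris's own top route is Route 4 ($93k), but forcing Iris→Route 4 and reassigning the rest optimally gives only $498k — worse by 54.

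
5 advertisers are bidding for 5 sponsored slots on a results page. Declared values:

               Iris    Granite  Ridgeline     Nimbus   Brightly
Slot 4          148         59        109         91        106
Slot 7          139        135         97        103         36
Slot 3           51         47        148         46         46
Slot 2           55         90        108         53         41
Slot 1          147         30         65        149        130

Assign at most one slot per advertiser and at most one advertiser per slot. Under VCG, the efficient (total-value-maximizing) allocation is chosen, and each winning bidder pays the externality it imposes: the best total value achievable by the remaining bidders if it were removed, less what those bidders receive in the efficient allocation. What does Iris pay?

Iris pays $45.

Efficient allocation: Iris→Slot 7 ($139), Granite→Slot 2 ($90), Ridgeline→Slot 3 ($148), Nimbus→Slot 1 ($149), Brightly→Slot 4 ($106); total welfare W = $632.
Iris receives Slot 7 at value $139, so the others get W − 139 = $493.
Without Iris: best allocation of the remaining 4 bidders over all 5 slots is Granite→Slot 7 ($135), Ridgeline→Slot 3 ($148), Nimbus→Slot 1 ($149), Brightly→Slot 4 ($106), total $538.
VCG payment = (others' best without Iris) − (others' welfare with Iris) = 538 − 493 = $45.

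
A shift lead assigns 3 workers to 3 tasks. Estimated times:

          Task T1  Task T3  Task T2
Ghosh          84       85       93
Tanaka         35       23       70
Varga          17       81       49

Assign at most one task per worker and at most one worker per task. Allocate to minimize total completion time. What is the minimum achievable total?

Minimum total: 133 min

Optimal: Ghosh→Task T2 (93 min), Tanaka→Task T3 (23 min), Varga→Task T1 (17 min) — total 93+23+17 = 133 min.
Row-greedy (each worker in turn takes its cheapest remaining task) gives 156 min, worse by 23.
Next-best assignment: Ghosh→Task T1, Tanaka→Task T3, Varga→Task T2 = 156 min.
No other one-to-one assignment undercuts 133 min.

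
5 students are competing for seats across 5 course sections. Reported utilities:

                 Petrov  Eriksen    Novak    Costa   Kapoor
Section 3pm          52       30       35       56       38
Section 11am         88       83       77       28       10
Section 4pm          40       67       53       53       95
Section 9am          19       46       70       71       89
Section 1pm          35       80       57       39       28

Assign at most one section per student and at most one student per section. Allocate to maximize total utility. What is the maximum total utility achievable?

Optimal: Petrov→Section 11am (88 points), Eriksen→Section 1pm (80 points), Novak→Section 9am (70 points), Costa→Section 3pm (56 points), Kapoor→Section 4pm (95 points) — total 88+80+70+56+95 = 389 points.
Max-entry greedy (repeatedly take the single best remaining cell) gives 369 points, worse by 20.

Max total: 389 points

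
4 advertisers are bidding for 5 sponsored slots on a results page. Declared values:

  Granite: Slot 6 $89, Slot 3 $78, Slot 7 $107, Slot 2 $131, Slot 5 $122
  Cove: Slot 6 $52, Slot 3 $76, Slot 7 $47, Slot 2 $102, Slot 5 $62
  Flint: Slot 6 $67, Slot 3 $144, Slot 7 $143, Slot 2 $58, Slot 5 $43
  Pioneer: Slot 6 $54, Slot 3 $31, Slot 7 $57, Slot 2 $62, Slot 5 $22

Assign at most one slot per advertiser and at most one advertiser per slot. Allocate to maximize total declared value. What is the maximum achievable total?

Maximum total: $425

Treat this as an assignment problem: match each advertiser to one slot.
Optimal: Granite→Slot 5 ($122), Cove→Slot 2 ($102), Flint→Slot 3 ($144), Pioneer→Slot 7 ($57) — total 122+102+144+57 = $425.
Swapping Flint↔Cove (Flint→Slot 2 $58, Cove→Slot 3 $76) loses 112.
No other one-to-one assignment exceeds $425.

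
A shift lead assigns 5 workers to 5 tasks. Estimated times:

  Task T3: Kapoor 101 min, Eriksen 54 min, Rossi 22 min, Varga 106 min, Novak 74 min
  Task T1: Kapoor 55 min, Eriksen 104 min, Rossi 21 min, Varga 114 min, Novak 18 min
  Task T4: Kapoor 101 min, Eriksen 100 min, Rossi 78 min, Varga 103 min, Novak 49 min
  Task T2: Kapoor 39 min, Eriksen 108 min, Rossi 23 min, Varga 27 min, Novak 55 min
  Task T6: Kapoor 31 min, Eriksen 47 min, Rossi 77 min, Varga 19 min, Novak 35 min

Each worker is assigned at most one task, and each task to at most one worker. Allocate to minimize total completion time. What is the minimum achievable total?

Min total: 182 min

Treat this as an assignment problem: match each worker to one task.
Optimal: Kapoor→Task T2 (39 min), Eriksen→Task T3 (54 min), Rossi→Task T1 (21 min), Varga→Task T6 (19 min), Novak→Task T4 (49 min) — total 39+54+21+19+49 = 182 min.
Min-entry greedy (repeatedly take the single cheapest remaining cell) gives 198 min, worse by 16.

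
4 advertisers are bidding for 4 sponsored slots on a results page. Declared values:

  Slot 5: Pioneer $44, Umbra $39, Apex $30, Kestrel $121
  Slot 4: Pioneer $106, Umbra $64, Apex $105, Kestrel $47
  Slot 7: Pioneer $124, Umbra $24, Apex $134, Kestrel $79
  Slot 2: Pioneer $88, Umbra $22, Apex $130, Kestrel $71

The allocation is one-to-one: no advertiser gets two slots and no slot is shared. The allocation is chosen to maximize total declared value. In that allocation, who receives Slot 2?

Optimal: Pioneer→Slot 7 ($124), Umbra→Slot 4 ($64), Apex→Slot 2 ($130), Kestrel→Slot 5 ($121) — total 124+64+130+121 = $439.
Next-best assignment: Pioneer→Slot 2, Umbra→Slot 4, Apex→Slot 7, Kestrel→Slot 5 = $407.
Checked against all permutations: $439 is optimal.
Apex's own top slot is Slot 7 ($134), but forcing Apex→Slot 7 and reassigning the rest optimally gives only $407 — worse by 32.

Apex receives Slot 2.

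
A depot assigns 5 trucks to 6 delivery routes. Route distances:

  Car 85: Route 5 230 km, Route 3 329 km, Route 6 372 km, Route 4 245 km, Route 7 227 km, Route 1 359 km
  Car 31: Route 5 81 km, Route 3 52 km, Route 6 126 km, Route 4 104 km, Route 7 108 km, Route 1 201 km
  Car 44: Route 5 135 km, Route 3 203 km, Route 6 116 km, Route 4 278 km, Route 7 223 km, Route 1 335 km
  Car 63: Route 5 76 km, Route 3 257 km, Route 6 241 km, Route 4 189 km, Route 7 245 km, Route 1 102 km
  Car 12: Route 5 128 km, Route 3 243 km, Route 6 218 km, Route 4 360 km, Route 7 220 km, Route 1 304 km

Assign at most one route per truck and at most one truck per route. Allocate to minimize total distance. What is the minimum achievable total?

Optimal: Car 85→Route 7 (227 km), Car 31→Route 3 (52 km), Car 44→Route 6 (116 km), Car 63→Route 1 (102 km), Car 12→Route 5 (128 km) — total 227+52+116+102+128 = 625 km.
Row-greedy (each truck in turn takes its cheapest remaining route) gives 775 km, worse by 150.
Next-best assignment: Car 85→Route 4, Car 31→Route 3, Car 44→Route 6, Car 63→Route 1, Car 12→Route 5 = 643 km.
Swapping Car 31↔Car 85 (Car 31→Route 7 108 km, Car 85→Route 3 329 km) adds 158.
No other one-to-one assignment undercuts 625 km.

Minimum total: 625 km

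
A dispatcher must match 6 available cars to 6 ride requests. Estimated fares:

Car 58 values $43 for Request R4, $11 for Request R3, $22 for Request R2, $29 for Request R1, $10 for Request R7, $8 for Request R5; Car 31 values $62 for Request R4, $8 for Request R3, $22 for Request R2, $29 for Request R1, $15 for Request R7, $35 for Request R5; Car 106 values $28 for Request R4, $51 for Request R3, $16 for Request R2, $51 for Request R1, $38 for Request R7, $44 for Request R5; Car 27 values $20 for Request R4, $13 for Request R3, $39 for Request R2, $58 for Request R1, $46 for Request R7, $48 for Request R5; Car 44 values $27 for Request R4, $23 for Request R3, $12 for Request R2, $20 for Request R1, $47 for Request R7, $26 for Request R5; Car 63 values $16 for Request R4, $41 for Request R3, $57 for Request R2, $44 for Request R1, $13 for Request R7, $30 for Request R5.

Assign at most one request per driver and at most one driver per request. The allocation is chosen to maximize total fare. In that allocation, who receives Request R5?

Car 27 receives Request R5.

Optimal: Car 58→Request R1 ($29), Car 31→Request R4 ($62), Car 106→Request R3 ($51), Car 27→Request R5 ($48), Car 44→Request R7 ($47), Car 63→Request R2 ($57) — total 29+62+51+48+47+57 = $294.
Column-greedy (each request in turn goes to its best remaining driver) gives $283, worse by 11.
Every other assignment is strictly worse.
Car 27's own top request is Request R1 ($58), but forcing Car 27→Request R1 and reassigning the rest optimally gives only $291 — worse by 3.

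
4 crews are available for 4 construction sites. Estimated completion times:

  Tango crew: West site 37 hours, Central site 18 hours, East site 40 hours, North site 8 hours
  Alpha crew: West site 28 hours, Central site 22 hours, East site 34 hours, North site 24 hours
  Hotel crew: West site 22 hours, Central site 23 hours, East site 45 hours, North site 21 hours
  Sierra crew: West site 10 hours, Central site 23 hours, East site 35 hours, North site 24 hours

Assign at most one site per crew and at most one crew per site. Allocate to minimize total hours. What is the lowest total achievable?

Min total: 75 hours

Optimal: Tango crew→North site (8 hours), Alpha crew→East site (34 hours), Hotel crew→Central site (23 hours), Sierra crew→West site (10 hours) — total 8+34+23+10 = 75 hours.
Column-greedy (each site in turn goes to its cheapest remaining crew) gives 83 hours, worse by 8.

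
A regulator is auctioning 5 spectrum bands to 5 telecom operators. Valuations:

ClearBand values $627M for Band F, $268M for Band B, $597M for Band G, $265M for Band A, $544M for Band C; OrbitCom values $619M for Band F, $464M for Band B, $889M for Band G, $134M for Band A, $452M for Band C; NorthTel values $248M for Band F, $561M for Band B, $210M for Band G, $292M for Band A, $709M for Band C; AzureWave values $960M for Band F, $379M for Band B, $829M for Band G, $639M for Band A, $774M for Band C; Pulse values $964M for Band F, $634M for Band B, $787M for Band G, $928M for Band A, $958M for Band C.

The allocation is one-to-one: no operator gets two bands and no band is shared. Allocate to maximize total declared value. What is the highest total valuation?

Max total: $3882M

Optimal: ClearBand→Band C ($544M), OrbitCom→Band G ($889M), NorthTel→Band B ($561M), AzureWave→Band F ($960M), Pulse→Band A ($928M) — total 544+889+561+960+928 = $3882M.
Max-entry greedy (repeatedly take the single best remaining cell) gives $3453M, worse by 429.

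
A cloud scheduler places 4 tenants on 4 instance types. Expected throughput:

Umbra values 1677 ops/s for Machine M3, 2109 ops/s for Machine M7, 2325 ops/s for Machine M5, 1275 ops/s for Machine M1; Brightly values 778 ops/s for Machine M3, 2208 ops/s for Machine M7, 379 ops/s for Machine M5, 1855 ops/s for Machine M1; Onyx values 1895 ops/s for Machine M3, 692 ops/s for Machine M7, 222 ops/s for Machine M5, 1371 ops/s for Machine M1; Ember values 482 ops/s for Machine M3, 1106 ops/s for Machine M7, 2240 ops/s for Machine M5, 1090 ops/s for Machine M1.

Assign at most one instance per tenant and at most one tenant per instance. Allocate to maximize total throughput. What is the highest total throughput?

Optimal: Umbra→Machine M7 (2109 ops/s), Brightly→Machine M1 (1855 ops/s), Onyx→Machine M3 (1895 ops/s), Ember→Machine M5 (2240 ops/s) — total 2109+1855+1895+2240 = 8099 ops/s.
Max-entry greedy (repeatedly take the single best remaining cell) gives 7518 ops/s, worse by 581.
Next-best assignment: Umbra→Machine M1, Brightly→Machine M7, Onyx→Machine M3, Ember→Machine M5 = 7618 ops/s.
Checked against all permutations: 8099 ops/s is optimal.

Max total: 8099 ops/s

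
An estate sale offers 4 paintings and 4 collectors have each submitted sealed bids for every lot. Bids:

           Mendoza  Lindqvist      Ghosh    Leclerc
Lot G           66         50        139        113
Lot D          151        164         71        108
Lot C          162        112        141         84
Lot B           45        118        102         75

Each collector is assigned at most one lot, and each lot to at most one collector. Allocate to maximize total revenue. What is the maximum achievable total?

Maximum total: $541

Treat this as an assignment problem: match each collector to one lot.
Optimal: Mendoza→Lot C ($162), Lindqvist→Lot D ($164), Ghosh→Lot B ($102), Leclerc→Lot G ($113) — total 162+164+102+113 = $541.
Row-greedy (each collector in turn takes its best remaining lot) gives $540, worse by 1.
Swapping Lindqvist↔Leclerc (Lindqvist→Lot G $50, Leclerc→Lot D $108) loses 119.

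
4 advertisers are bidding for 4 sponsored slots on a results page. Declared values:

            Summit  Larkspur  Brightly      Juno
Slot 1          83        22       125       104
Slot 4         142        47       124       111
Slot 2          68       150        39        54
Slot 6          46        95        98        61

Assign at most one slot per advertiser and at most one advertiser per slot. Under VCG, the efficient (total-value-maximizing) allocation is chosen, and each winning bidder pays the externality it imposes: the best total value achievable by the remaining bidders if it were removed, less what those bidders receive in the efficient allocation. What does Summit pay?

Summit pays $34.

Efficient allocation: Summit→Slot 4 ($142), Larkspur→Slot 2 ($150), Brightly→Slot 6 ($98), Juno→Slot 1 ($104); total welfare W = $494.
Summit receives Slot 4 at value $142, so the others get W − 142 = $352.
Without Summit: best allocation of the remaining 3 bidders over all 4 slots is Larkspur→Slot 2 ($150), Brightly→Slot 1 ($125), Juno→Slot 4 ($111), total $386.
VCG payment = (others' best without Summit) − (others' welfare with Summit) = 386 − 352 = $34.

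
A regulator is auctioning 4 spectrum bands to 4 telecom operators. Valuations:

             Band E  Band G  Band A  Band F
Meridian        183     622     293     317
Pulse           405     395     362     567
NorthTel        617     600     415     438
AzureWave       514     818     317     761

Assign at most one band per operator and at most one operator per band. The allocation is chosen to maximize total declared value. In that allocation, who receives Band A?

Pulse receives Band A.

Optimal: Meridian→Band G ($622M), Pulse→Band A ($362M), NorthTel→Band E ($617M), AzureWave→Band F ($761M) — total 622+362+617+761 = $2362M.
Pulse's own top band is Band F ($567M), but forcing Pulse→Band F and reassigning the rest optimally gives only $2295M — worse by 67.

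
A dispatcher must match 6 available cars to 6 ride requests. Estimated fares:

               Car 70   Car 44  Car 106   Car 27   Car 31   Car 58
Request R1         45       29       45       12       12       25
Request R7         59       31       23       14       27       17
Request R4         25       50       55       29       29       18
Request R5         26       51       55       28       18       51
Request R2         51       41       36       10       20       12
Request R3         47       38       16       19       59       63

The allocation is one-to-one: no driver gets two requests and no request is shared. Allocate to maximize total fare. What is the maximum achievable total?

Max total: $284

Optimal: Car 70→Request R7 ($59), Car 44→Request R2 ($41), Car 106→Request R1 ($45), Car 27→Request R4 ($29), Car 31→Request R3 ($59), Car 58→Request R5 ($51) — total 59+41+45+29+59+51 = $284.
Max-entry greedy (repeatedly take the single best remaining cell) gives $260, worse by 24.
Next-best assignment: Car 70→Request R7, Car 44→Request R2, Car 106→Request R4, Car 27→Request R1, Car 31→Request R3, Car 58→Request R5 = $277.
Checked against all permutations: $284 is optimal.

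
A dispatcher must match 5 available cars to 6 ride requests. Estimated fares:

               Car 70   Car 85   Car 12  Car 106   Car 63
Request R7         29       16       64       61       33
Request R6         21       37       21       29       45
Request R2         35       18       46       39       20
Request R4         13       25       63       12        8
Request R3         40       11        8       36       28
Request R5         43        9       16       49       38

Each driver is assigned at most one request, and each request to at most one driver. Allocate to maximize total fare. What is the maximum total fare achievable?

Maximum total: $239

This is a one-to-one assignment (maximum-weight bipartite matching).
Optimal: Car 70→Request R3 ($40), Car 85→Request R6 ($37), Car 12→Request R4 ($63), Car 106→Request R7 ($61), Car 63→Request R5 ($38) — total 40+37+63+61+38 = $239.
Max-entry greedy (repeatedly take the single best remaining cell) gives $223, worse by 16.
Swapping Car 70↔Car 12 (Car 70→Request R4 $13, Car 12→Request R3 $8) loses 82.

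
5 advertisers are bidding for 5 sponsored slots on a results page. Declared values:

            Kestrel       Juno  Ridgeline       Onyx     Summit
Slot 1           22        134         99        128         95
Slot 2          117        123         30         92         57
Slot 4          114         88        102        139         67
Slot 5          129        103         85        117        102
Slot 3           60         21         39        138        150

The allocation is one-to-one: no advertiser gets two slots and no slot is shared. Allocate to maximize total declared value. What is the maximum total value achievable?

Maximum total: $640

Optimal: Kestrel→Slot 5 ($129), Juno→Slot 2 ($123), Ridgeline→Slot 1 ($99), Onyx→Slot 4 ($139), Summit→Slot 3 ($150) — total 129+123+99+139+150 = $640.
Row-greedy (each advertiser in turn takes its best remaining slot) gives $560, worse by 80.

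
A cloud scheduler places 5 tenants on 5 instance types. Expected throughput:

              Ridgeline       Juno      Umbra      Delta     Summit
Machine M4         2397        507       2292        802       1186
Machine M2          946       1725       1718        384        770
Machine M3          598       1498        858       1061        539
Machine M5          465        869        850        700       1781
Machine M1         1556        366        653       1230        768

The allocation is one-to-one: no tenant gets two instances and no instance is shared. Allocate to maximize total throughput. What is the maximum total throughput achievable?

Optimal: Ridgeline→Machine M4 (2397 ops/s), Juno→Machine M3 (1498 ops/s), Umbra→Machine M2 (1718 ops/s), Delta→Machine M1 (1230 ops/s), Summit→Machine M5 (1781 ops/s) — total 2397+1498+1718+1230+1781 = 8624 ops/s.
No other one-to-one assignment exceeds 8624 ops/s.

Maximum total: 8624 ops/s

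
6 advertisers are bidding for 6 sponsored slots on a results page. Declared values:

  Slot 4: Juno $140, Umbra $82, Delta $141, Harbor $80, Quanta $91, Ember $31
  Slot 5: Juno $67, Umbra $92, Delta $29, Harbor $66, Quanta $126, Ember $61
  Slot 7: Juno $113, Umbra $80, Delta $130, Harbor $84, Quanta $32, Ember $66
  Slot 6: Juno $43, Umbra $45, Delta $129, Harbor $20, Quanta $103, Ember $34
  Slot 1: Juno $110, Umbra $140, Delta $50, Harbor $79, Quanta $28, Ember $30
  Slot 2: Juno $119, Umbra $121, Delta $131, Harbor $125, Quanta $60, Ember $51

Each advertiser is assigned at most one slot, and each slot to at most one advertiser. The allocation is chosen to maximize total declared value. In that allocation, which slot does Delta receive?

Optimal: Juno→Slot 4 ($140), Umbra→Slot 1 ($140), Delta→Slot 6 ($129), Harbor→Slot 2 ($125), Quanta→Slot 5 ($126), Ember→Slot 7 ($66) — total 140+140+129+125+126+66 = $726.
Column-greedy (each slot in turn goes to its best remaining advertiser) gives $555, worse by 171.
Delta's own top slot is Slot 4 ($141), but forcing Delta→Slot 4 and reassigning the rest optimally gives only $683 — worse by 43.

Delta receives Slot 6.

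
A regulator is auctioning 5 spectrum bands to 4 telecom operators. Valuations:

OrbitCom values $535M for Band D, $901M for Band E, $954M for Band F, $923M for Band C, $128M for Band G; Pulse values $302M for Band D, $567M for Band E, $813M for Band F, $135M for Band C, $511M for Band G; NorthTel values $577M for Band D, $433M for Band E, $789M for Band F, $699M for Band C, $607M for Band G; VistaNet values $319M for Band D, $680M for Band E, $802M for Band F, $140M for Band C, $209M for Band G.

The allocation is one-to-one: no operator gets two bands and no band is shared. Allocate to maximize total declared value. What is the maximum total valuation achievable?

Optimal: OrbitCom→Band C ($923M), Pulse→Band F ($813M), NorthTel→Band G ($607M), VistaNet→Band E ($680M) — total 923+813+607+680 = $3023M.
Max-entry greedy (repeatedly take the single best remaining cell) gives $2844M, worse by 179.
Checked against all permutations: $3023M is optimal.

Max total: $3023M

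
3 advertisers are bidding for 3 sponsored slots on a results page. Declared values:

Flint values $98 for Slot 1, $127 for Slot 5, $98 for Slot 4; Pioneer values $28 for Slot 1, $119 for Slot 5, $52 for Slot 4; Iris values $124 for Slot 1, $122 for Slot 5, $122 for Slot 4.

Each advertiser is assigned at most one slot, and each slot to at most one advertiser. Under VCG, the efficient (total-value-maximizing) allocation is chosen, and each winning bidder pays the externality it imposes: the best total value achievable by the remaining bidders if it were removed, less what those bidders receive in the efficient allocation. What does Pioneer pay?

Pioneer pays $29.

Efficient allocation: Flint→Slot 4 ($98), Pioneer→Slot 5 ($119), Iris→Slot 1 ($124); total welfare W = $341.
Pioneer receives Slot 5 at value $119, so the others get W − 119 = $222.
Without Pioneer: best allocation of the remaining 2 bidders over all 3 slots is Flint→Slot 5 ($127), Iris→Slot 1 ($124), total $251.
VCG payment = (others' best without Pioneer) − (others' welfare with Pioneer) = 251 − 222 = $29.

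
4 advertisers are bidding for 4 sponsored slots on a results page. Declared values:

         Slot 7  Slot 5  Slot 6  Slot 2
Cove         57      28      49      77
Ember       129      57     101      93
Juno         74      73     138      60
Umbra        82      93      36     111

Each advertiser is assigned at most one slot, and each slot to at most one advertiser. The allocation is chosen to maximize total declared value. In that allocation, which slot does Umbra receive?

This is a one-to-one assignment (maximum-weight bipartite matching).
Optimal: Cove→Slot 2 ($77), Ember→Slot 7 ($129), Juno→Slot 6 ($138), Umbra→Slot 5 ($93) — total 77+129+138+93 = $437.
Max-entry greedy (repeatedly take the single best remaining cell) gives $406, worse by 31.
Swapping Cove↔Ember (Cove→Slot 7 $57, Ember→Slot 2 $93) loses 56.
No other one-to-one assignment exceeds $437.
Umbra's own top slot is Slot 2 ($111), but forcing Umbra→Slot 2 and reassigning the rest optimally gives only $406 — worse by 31.

Umbra receives Slot 5.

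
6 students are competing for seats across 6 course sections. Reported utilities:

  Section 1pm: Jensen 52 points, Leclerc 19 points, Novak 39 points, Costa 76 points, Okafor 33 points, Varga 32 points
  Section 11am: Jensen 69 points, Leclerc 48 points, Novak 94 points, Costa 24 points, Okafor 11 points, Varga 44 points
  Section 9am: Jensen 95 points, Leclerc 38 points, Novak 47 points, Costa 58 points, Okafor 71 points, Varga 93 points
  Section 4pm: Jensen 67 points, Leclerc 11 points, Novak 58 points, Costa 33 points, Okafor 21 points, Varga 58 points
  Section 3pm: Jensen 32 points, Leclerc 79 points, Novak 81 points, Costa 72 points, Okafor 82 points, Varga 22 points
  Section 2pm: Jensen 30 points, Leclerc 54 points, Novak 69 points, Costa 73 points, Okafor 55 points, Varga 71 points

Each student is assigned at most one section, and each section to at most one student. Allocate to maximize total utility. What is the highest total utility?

This is a one-to-one assignment (maximum-weight bipartite matching).
Optimal: Jensen→Section 4pm (67 points), Leclerc→Section 2pm (54 points), Novak→Section 11am (94 points), Costa→Section 1pm (76 points), Okafor→Section 3pm (82 points), Varga→Section 9am (93 points) — total 67+54+94+76+82+93 = 466 points.
Column-greedy (each section in turn goes to its best remaining student) gives 459 points, worse by 7.
Every other assignment is strictly worse.

Max total: 466 points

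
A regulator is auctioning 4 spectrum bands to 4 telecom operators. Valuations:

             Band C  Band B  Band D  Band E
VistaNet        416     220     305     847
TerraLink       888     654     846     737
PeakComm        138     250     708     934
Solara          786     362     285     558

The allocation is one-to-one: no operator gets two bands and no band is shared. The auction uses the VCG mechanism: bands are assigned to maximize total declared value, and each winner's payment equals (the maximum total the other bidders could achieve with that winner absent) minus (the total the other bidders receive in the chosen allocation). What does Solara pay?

Efficient allocation: VistaNet→Band E ($847M), TerraLink→Band B ($654M), PeakComm→Band D ($708M), Solara→Band C ($786M); total welfare W = $2995M.
Solara receives Band C at value $786M, so the others get W − 786 = $2209M.
Without Solara: best allocation of the remaining 3 bidders over all 4 bands is VistaNet→Band E ($847M), TerraLink→Band C ($888M), PeakComm→Band D ($708M), total $2443M.
VCG payment = (others' best without Solara) − (others' welfare with Solara) = 2443 − 2209 = $234M.

Solara pays $234M.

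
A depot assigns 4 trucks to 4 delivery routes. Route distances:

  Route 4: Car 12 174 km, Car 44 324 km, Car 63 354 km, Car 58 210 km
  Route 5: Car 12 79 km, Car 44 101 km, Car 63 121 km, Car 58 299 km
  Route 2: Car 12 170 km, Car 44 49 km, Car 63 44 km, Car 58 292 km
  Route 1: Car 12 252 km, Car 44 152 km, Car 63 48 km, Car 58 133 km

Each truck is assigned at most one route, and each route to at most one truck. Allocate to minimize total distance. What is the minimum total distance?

Minimum total: 386 km

Optimal: Car 12→Route 5 (79 km), Car 44→Route 2 (49 km), Car 63→Route 1 (48 km), Car 58→Route 4 (210 km) — total 79+49+48+210 = 386 km.
Column-greedy (each route in turn goes to its cheapest remaining truck) gives 452 km, worse by 66.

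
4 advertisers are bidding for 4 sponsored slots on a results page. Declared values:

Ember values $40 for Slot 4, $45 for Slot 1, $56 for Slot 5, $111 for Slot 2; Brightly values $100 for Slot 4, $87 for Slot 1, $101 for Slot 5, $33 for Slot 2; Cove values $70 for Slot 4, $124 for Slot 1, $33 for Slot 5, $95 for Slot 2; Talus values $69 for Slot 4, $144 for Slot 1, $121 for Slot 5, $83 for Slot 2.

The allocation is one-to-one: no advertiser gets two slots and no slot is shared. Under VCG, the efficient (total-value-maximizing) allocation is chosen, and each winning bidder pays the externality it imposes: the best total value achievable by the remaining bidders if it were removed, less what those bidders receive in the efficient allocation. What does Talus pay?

Talus pays $1.

Efficient allocation: Ember→Slot 2 ($111), Brightly→Slot 4 ($100), Cove→Slot 1 ($124), Talus→Slot 5 ($121); total welfare W = $456.
Talus receives Slot 5 at value $121, so the others get W − 121 = $335.
Without Talus: best allocation of the remaining 3 bidders over all 4 slots is Ember→Slot 2 ($111), Brightly→Slot 5 ($101), Cove→Slot 1 ($124), total $336.
VCG payment = (others' best without Talus) − (others' welfare with Talus) = 336 − 335 = $1.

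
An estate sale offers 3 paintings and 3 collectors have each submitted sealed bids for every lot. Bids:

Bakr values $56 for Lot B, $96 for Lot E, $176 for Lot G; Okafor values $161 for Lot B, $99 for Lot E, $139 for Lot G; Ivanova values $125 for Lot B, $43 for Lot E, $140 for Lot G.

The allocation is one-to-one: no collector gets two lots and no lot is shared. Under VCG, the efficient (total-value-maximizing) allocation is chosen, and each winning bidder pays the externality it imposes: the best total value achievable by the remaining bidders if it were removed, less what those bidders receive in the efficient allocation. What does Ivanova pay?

Efficient allocation: Bakr→Lot G ($176), Okafor→Lot E ($99), Ivanova→Lot B ($125); total welfare W = $400.
Ivanova receives Lot B at value $125, so the others get W − 125 = $275.
Without Ivanova: best allocation of the remaining 2 bidders over all 3 lots is Bakr→Lot G ($176), Okafor→Lot B ($161), total $337.
VCG payment = (others' best without Ivanova) − (others' welfare with Ivanova) = 337 − 275 = $62.

Ivanova pays $62.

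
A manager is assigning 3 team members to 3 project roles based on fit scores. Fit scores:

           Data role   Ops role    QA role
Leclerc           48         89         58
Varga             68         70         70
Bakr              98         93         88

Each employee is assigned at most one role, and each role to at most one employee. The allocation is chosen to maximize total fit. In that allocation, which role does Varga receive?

Optimal: Leclerc→Ops role (89 pts), Varga→QA role (70 pts), Bakr→Data role (98 pts) — total 89+70+98 = 257 pts.
Varga's own top role is Ops role (70 pts), but forcing Varga→Ops role and reassigning the rest optimally gives only 226 pts — worse by 31.

Varga receives QA role.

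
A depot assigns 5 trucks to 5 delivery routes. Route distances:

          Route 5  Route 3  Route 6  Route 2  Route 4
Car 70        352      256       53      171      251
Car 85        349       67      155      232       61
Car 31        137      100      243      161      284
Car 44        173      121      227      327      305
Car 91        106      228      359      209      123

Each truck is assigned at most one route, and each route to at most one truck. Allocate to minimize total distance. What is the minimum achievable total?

Optimal: Car 70→Route 6 (53 km), Car 85→Route 4 (61 km), Car 31→Route 2 (161 km), Car 44→Route 3 (121 km), Car 91→Route 5 (106 km) — total 53+61+161+121+106 = 502 km.
Row-greedy (each truck in turn takes its cheapest remaining route) gives 596 km, worse by 94.
Swapping Car 44↔Car 91 (Car 44→Route 5 173 km, Car 91→Route 3 228 km) adds 174.
No other one-to-one assignment undercuts 502 km.

Min total: 502 km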